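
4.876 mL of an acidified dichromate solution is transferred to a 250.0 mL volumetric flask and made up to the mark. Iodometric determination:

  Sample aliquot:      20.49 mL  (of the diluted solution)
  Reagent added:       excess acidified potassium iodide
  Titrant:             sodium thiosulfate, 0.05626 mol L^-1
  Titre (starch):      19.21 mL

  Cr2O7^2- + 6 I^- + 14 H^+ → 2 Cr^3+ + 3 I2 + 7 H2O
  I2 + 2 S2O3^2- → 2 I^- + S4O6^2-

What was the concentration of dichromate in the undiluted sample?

0.4507 mol/L

n(S2O3^2-) = 0.01921 × 0.05626 = 1.081 × 10^-3 mol
n(I2) = n(S2O3^2-)/2 = 5.404 × 10^-4 mol
From the 1:3 ratio, n(Cr2O7^2-) in the aliquot = 1/3 × 5.404 × 10^-4 = 1.801 × 10^-4 mol
[Cr2O7^2-]_dilute = 1.801 × 10^-4 / 0.02049 = 0.008791 mol/L
[Cr2O7^2-]_original = 0.008791 × 250.0/4.876 = 0.4507 mol/L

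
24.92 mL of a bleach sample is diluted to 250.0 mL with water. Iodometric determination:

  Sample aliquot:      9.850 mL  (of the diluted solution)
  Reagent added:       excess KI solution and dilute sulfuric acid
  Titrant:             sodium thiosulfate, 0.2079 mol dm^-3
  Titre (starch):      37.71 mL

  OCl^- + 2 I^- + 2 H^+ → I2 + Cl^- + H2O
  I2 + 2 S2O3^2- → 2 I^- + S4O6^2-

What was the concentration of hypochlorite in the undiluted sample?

n(S2O3^2-) = 0.03771 × 0.2079 = 7.840 × 10^-3 mol
n(I2) = n(S2O3^2-)/2 = 3.920 × 10^-3 mol
n(OCl^-) in the aliquot = 3.920 × 10^-3 mol (1:1 ratio)
[OCl^-]_dilute = 3.920 × 10^-3 / 0.009850 = 0.3980 mol/L
[OCl^-]_original = 0.3980 × 250.0/24.92 = 3.992 mol/L

3.992 mol/L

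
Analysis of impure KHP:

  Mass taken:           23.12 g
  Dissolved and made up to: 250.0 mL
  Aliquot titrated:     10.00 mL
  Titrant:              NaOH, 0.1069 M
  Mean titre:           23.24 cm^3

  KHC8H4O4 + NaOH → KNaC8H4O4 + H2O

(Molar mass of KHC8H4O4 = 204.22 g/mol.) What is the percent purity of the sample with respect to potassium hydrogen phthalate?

54.86 %

n(NaOH) per titration = 0.02324 × 0.1069 = 2.484 × 10^-3 mol
n(KHC8H4O4) in each aliquot = 2.484 × 10^-3 mol (1:1 ratio)
n(KHC8H4O4) in the whole flask = 2.484 × 10^-3 × 250.0/10.00 = 0.06211 mol
mass of KHC8H4O4 = 0.06211 × 204.22 = 12.68 g
% KHC8H4O4 = 12.68 / 23.12 × 100 = 54.86 %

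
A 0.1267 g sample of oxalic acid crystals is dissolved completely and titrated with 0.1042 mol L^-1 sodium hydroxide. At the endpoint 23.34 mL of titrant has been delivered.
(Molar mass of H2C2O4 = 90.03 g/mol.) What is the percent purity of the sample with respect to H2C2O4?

86.41 %

H2C2O4 + 2 NaOH → Na2C2O4 + 2 H2O
n(NaOH) = 0.02334 L × 0.1042 mol/L = 2.432 × 10^-3 mol
From the 1:2 ratio, n(H2C2O4) = 1/2 × 2.432 × 10^-3 = 1.216 × 10^-3 mol
mass of H2C2O4 = 1.216 × 10^-3 × 90.03 g/mol = 0.1095 g
% H2C2O4 = 0.1095 / 0.1267 × 100 = 86.41 %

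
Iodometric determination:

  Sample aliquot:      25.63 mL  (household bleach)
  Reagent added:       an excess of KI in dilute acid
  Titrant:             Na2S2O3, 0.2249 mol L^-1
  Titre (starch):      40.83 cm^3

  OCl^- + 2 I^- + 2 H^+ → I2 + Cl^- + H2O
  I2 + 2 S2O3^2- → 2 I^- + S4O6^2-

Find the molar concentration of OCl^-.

n(S2O3^2-) = 0.04083 × 0.2249 = 9.183 × 10^-3 mol
n(I2) = n(S2O3^2-)/2 = 4.591 × 10^-3 mol
n(OCl^-) in the aliquot = 4.591 × 10^-3 mol (1:1 ratio)
[OCl^-] = 4.591 × 10^-3 / 0.02563 = 0.1791 mol/L

0.1791 mol/L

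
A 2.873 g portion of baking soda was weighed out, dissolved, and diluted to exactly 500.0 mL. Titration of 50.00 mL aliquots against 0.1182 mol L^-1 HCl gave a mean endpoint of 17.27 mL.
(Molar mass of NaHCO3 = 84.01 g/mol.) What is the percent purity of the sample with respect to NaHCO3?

59.69 %

NaHCO3 + HCl → NaCl + H2O + CO2
n(HCl) per titration = 0.01727 × 0.1182 = 2.041 × 10^-3 mol
n(NaHCO3) in each aliquot = 2.041 × 10^-3 mol (1:1 ratio)
n(NaHCO3) in the whole flask = 2.041 × 10^-3 × 500.0/50.00 = 0.02041 mol
mass of NaHCO3 = 0.02041 × 84.01 = 1.715 g
% NaHCO3 = 1.715 / 2.873 × 100 = 59.69 %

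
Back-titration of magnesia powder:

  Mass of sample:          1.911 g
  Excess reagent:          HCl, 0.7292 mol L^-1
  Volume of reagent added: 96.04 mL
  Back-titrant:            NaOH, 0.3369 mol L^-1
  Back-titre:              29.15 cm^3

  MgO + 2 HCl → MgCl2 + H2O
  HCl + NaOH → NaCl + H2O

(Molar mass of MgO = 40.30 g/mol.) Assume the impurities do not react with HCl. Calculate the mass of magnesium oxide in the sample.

n(HCl) added = 0.09604 × 0.7292 = 0.07003 mol
n(NaOH) used in back-titration = 0.02915 × 0.3369 = 9.821 × 10^-3 mol
n(HCl) left over = 9.821 × 10^-3 mol (1:1 ratio)
n(HCl) consumed by analyte = 0.07003 − 9.821 × 10^-3 = 0.06021 mol
From the 1:2 ratio, n(MgO) = 1/2 × 0.06021 = 0.03011 mol
mass of MgO = 0.03011 × 40.30 = 1.213 g

1.213 g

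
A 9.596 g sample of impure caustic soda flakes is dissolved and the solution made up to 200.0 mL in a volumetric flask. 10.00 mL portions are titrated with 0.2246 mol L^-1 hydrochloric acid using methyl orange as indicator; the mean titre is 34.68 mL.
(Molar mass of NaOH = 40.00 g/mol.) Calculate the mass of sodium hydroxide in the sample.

NaOH + HCl → NaCl + H2O
n(HCl) per titration = 0.03468 × 0.2246 = 7.789 × 10^-3 mol
n(NaOH) in each aliquot = 7.789 × 10^-3 mol (1:1 ratio)
n(NaOH) in the whole flask = 7.789 × 10^-3 × 200.0/10.00 = 0.1558 mol
mass of NaOH = 0.1558 × 40.00 = 6.231 g

6.231 g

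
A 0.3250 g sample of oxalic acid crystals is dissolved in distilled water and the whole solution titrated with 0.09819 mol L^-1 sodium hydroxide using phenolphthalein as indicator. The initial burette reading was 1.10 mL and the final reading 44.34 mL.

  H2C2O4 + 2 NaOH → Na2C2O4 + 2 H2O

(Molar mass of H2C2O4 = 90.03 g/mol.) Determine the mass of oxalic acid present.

0.1911 g

n(NaOH) = 0.04324 L × 0.09819 mol/L = 4.246 × 10^-3 mol
From the 1:2 ratio, n(H2C2O4) = 1/2 × 4.246 × 10^-3 = 2.123 × 10^-3 mol
mass of H2C2O4 = 2.123 × 10^-3 × 90.03 g/mol = 0.1911 g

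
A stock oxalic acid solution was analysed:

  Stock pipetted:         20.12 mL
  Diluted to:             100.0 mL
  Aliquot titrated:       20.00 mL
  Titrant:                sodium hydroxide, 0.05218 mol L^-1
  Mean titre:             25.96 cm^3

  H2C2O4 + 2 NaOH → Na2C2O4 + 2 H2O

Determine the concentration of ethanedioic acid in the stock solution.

0.1683 mol/L

n(NaOH) = 0.02596 × 0.05218 = 1.355 × 10^-3 mol
From the 1:2 ratio, n(H2C2O4) in the aliquot = 1/2 × 1.355 × 10^-3 = 6.773 × 10^-4 mol
[H2C2O4]_dilute = 6.773 × 10^-4 / 0.02000 = 0.03386 mol/L
Dilution factor = 100.0 / 20.12 = 4.970
[H2C2O4]_stock = 0.03386 × 4.970 = 0.1683 mol/L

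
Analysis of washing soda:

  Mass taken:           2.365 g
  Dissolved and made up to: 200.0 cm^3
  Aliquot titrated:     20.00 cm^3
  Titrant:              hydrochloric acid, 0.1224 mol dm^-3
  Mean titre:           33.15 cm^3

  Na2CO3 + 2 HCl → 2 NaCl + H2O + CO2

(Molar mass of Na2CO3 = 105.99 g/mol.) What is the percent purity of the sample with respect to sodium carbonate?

90.92 %

n(HCl) per titration = 0.03315 × 0.1224 = 4.058 × 10^-3 mol
From the 1:2 ratio, n(Na2CO3) in each aliquot = 1/2 × 4.058 × 10^-3 = 2.029 × 10^-3 mol
n(Na2CO3) in the whole flask = 2.029 × 10^-3 × 200.0/20.00 = 0.02029 mol
mass of Na2CO3 = 0.02029 × 105.99 = 2.150 g
% Na2CO3 = 2.150 / 2.365 × 100 = 90.92 %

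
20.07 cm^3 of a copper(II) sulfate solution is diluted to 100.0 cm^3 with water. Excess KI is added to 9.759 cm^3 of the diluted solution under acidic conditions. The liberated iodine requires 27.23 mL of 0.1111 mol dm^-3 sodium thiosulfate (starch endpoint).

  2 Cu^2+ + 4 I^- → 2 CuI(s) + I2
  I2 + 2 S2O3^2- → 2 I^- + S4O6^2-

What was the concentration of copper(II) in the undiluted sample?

n(S2O3^2-) = 0.02723 × 0.1111 = 3.025 × 10^-3 mol
n(I2) = n(S2O3^2-)/2 = 1.513 × 10^-3 mol
From the 2:1 ratio, n(Cu2+) in the aliquot = 2/1 × 1.513 × 10^-3 = 3.025 × 10^-3 mol
[Cu2+]_dilute = 3.025 × 10^-3 / 0.009759 = 0.3100 mol/L
[Cu2+]_original = 0.3100 × 100.0/20.07 = 1.545 mol/L

1.545 mol/L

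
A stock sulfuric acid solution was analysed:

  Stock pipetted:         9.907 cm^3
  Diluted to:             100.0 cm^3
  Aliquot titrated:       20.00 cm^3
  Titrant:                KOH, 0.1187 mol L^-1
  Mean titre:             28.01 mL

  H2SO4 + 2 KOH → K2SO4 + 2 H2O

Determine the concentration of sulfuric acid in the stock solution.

0.8390 mol/L

n(KOH) = 0.02801 × 0.1187 = 3.325 × 10^-3 mol
From the 1:2 ratio, n(H2SO4) in the aliquot = 1/2 × 3.325 × 10^-3 = 1.662 × 10^-3 mol
[H2SO4]_dilute = 1.662 × 10^-3 / 0.02000 = 0.08312 mol/L
Dilution factor = 100.0 / 9.907 = 10.09
[H2SO4]_stock = 0.08312 × 10.09 = 0.8390 mol/L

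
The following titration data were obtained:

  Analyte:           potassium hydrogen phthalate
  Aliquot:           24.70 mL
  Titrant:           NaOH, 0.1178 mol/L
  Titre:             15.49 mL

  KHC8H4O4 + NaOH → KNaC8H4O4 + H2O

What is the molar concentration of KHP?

n(NaOH) = 0.01549 L × 0.1178 mol/L = 1.825 × 10^-3 mol
n(KHC8H4O4) = 1.825 × 10^-3 mol (1:1 mole ratio)
[KHC8H4O4] = 1.825 × 10^-3 mol / 0.02470 L = 0.07388 mol/L

0.07388 mol/L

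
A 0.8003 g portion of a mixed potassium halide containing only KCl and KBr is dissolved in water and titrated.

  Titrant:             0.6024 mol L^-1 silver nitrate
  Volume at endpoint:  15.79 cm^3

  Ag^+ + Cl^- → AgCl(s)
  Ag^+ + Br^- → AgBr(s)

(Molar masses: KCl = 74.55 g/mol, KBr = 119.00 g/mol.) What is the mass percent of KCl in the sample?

69.50 %

n(AgNO3) = 0.01579 × 0.6024 = 9.512 × 10^-3 mol
Let x = n(KCl), y = n(KBr).
Titrant: 1x + 1y = 9.512 × 10^-3;  mass: 74.55x + 119.00y = 0.8003
Solving, x = 7.460 × 10^-3 mol, y = 2.051 × 10^-3 mol
mass of KCl = 7.460 × 10^-3 × 74.55 = 0.5562 g
% KCl = 0.5562 / 0.8003 × 100 = 69.50 %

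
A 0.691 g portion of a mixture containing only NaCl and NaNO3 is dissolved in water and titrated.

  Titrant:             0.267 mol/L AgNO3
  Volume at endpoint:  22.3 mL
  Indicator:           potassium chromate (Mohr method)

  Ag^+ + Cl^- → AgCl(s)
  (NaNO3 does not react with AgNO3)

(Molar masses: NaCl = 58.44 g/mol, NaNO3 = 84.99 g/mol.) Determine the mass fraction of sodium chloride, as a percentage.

n(AgNO3) = 0.0223 × 0.267 = 5.95 × 10^-3 mol
Let x = n(NaCl), y = n(NaNO3).
Titrant: 1x = 5.95 × 10^-3;  mass: 58.44x + 84.99y = 0.691
Solving, x = 5.95 × 10^-3 mol, y = 4.04 × 10^-3 mol
mass of NaCl = 5.95 × 10^-3 × 58.44 = 0.348 g
% NaCl = 0.348 / 0.691 × 100 = 50.4 %

50.4 %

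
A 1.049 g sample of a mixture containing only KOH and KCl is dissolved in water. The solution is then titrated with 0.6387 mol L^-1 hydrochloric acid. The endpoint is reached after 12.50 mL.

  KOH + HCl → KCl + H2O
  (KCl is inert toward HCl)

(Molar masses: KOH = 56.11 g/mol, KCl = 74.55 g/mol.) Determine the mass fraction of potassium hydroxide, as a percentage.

n(HCl) = 0.01250 × 0.6387 = 7.984 × 10^-3 mol
Let x = n(KOH), y = n(KCl).
Titrant: 1x = 7.984 × 10^-3;  mass: 56.11x + 74.55y = 1.049
Solving, x = 7.984 × 10^-3 mol, y = 8.062 × 10^-3 mol
mass of KOH = 7.984 × 10^-3 × 56.11 = 0.4480 g
% KOH = 0.4480 / 1.049 × 100 = 42.70 %

42.70 %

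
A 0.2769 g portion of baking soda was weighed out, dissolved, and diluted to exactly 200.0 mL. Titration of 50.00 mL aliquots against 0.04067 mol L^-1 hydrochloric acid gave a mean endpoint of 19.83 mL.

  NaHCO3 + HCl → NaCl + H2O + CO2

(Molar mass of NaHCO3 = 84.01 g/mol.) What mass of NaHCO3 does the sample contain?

0.2710 g

n(HCl) per titration = 0.01983 × 0.04067 = 8.065 × 10^-4 mol
n(NaHCO3) in each aliquot = 8.065 × 10^-4 mol (1:1 ratio)
n(NaHCO3) in the whole flask = 8.065 × 10^-4 × 200.0/50.00 = 3.226 × 10^-3 mol
mass of NaHCO3 = 3.226 × 10^-3 × 84.01 = 0.2710 g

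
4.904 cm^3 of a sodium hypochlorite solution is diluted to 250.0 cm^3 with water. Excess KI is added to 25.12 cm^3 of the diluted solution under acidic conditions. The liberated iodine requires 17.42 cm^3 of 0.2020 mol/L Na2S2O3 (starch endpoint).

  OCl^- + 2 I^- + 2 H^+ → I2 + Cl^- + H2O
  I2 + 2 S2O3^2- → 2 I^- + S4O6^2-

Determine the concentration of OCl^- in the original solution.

n(S2O3^2-) = 0.01742 × 0.2020 = 3.519 × 10^-3 mol
n(I2) = n(S2O3^2-)/2 = 1.759 × 10^-3 mol
n(OCl^-) in the aliquot = 1.759 × 10^-3 mol (1:1 ratio)
[OCl^-]_dilute = 1.759 × 10^-3 / 0.02512 = 0.07004 mol/L
[OCl^-]_original = 0.07004 × 250.0/4.904 = 3.571 mol/L

3.571 mol/L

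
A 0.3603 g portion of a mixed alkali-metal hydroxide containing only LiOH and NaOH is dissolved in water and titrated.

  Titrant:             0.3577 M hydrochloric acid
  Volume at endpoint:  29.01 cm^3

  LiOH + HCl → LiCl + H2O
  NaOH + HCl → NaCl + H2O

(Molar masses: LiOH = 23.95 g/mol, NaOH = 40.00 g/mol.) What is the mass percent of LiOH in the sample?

n(HCl) = 0.02901 × 0.3577 = 0.01038 mol
Let x = n(LiOH), y = n(NaOH).
Titrant: 1x + 1y = 0.01038;  mass: 23.95x + 40.00y = 0.3603
Solving, x = 3.413 × 10^-3 mol, y = 6.964 × 10^-3 mol
mass of LiOH = 3.413 × 10^-3 × 23.95 = 0.08174 g
% LiOH = 0.08174 / 0.3603 × 100 = 22.69 %

22.69 %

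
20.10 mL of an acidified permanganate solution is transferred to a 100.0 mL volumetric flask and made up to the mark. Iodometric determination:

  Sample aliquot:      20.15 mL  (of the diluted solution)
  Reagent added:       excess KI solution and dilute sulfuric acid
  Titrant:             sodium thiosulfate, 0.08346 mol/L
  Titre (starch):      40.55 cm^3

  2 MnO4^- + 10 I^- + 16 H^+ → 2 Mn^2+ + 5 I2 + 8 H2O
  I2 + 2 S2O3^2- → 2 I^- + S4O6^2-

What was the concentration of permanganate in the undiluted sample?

0.1671 mol/L

n(S2O3^2-) = 0.04055 × 0.08346 = 3.384 × 10^-3 mol
n(I2) = n(S2O3^2-)/2 = 1.692 × 10^-3 mol
From the 2:5 ratio, n(MnO4^-) in the aliquot = 2/5 × 1.692 × 10^-3 = 6.769 × 10^-4 mol
[MnO4^-]_dilute = 6.769 × 10^-4 / 0.02015 = 0.03359 mol/L
[MnO4^-]_original = 0.03359 × 100.0/20.10 = 0.1671 mol/L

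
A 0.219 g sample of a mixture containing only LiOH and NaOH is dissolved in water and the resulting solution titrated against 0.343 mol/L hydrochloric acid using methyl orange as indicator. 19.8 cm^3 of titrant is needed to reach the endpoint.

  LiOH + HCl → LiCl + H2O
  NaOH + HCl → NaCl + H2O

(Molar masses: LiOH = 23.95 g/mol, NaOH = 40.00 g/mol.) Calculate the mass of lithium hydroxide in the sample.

0.0786 g

n(HCl) = 0.0198 × 0.343 = 6.79 × 10^-3 mol
Let x = n(LiOH), y = n(NaOH).
Titrant: 1x + 1y = 6.79 × 10^-3;  mass: 23.95x + 40.00y = 0.219
Solving, x = 3.28 × 10^-3 mol, y = 3.51 × 10^-3 mol
mass of LiOH = 3.28 × 10^-3 × 23.95 = 0.0786 g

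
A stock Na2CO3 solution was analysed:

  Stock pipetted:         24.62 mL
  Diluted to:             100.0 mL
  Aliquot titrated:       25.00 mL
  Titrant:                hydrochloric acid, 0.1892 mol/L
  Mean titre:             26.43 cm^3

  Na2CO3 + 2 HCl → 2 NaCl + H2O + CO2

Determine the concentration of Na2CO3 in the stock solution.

0.4062 mol/L

n(HCl) = 0.02643 × 0.1892 = 5.001 × 10^-3 mol
From the 1:2 ratio, n(Na2CO3) in the aliquot = 1/2 × 5.001 × 10^-3 = 2.500 × 10^-3 mol
[Na2CO3]_dilute = 2.500 × 10^-3 / 0.02500 = 0.1000 mol/L
Dilution factor = 100.0 / 24.62 = 4.062
[Na2CO3]_stock = 0.1000 × 4.062 = 0.4062 mol/L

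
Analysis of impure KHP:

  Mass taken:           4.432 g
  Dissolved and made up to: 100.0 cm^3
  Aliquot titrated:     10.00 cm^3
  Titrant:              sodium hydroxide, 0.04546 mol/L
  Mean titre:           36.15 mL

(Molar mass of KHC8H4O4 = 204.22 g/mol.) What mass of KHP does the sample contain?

KHC8H4O4 + NaOH → KNaC8H4O4 + H2O
n(NaOH) per titration = 0.03615 × 0.04546 = 1.643 × 10^-3 mol
n(KHC8H4O4) in each aliquot = 1.643 × 10^-3 mol (1:1 ratio)
n(KHC8H4O4) in the whole flask = 1.643 × 10^-3 × 100.0/10.00 = 0.01643 mol
mass of KHC8H4O4 = 0.01643 × 204.22 = 3.356 g

3.356 g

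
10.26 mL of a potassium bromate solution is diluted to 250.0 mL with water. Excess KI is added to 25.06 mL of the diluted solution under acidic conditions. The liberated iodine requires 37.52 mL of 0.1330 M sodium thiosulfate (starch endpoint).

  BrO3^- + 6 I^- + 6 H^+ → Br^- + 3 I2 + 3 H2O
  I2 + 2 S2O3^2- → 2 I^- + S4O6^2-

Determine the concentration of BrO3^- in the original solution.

0.8087 M

n(S2O3^2-) = 0.03752 × 0.1330 = 4.990 × 10^-3 mol
n(I2) = n(S2O3^2-)/2 = 2.495 × 10^-3 mol
From the 1:3 ratio, n(BrO3^-) in the aliquot = 1/3 × 2.495 × 10^-3 = 8.317 × 10^-4 mol
[BrO3^-]_dilute = 8.317 × 10^-4 / 0.02506 = 0.03319 mol/L
[BrO3^-]_original = 0.03319 × 250.0/10.26 = 0.8087 mol/L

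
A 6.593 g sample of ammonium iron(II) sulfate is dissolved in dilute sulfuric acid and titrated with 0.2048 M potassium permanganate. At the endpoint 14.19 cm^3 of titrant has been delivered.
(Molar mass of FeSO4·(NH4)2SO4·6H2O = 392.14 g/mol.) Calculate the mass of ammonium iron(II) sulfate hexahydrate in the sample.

MnO4^- + 5 Fe^2+ + 8 H^+ → Mn^2+ + 5 Fe^3+ + 4 H2O
n(KMnO4) = 0.01419 L × 0.2048 mol/L = 2.906 × 10^-3 mol
From the 5:1 ratio, n(FeSO4·(NH4)2SO4·6H2O) = 5/1 × 2.906 × 10^-3 = 0.01453 mol
mass of FeSO4·(NH4)2SO4·6H2O = 0.01453 × 392.14 g/mol = 5.698 g

5.698 g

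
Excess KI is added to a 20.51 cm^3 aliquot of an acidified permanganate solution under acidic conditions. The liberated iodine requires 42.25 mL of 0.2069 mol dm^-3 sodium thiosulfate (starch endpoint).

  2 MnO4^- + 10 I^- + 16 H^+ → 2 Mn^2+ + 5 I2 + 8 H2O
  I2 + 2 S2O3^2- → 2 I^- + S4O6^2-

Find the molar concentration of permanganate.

0.08524 mol/L

n(S2O3^2-) = 0.04225 × 0.2069 = 8.742 × 10^-3 mol
n(I2) = n(S2O3^2-)/2 = 4.371 × 10^-3 mol
From the 2:5 ratio, n(MnO4^-) in the aliquot = 2/5 × 4.371 × 10^-3 = 1.748 × 10^-3 mol
[MnO4^-] = 1.748 × 10^-3 / 0.02051 = 0.08524 mol/L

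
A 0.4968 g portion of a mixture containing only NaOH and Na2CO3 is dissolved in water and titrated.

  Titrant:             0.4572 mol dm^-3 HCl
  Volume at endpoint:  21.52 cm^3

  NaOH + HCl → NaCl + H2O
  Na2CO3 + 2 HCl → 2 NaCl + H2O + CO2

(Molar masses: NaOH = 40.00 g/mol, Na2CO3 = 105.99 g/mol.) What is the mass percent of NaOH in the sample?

n(HCl) = 0.02152 × 0.4572 = 9.839 × 10^-3 mol
Let x = n(NaOH), y = n(Na2CO3).
Titrant: 1x + 2y = 9.839 × 10^-3;  mass: 40.00x + 105.99y = 0.4968
Solving, x = 1.894 × 10^-3 mol, y = 3.972 × 10^-3 mol
mass of NaOH = 1.894 × 10^-3 × 40.00 = 0.07577 g
% NaOH = 0.07577 / 0.4968 × 100 = 15.25 %

15.25 %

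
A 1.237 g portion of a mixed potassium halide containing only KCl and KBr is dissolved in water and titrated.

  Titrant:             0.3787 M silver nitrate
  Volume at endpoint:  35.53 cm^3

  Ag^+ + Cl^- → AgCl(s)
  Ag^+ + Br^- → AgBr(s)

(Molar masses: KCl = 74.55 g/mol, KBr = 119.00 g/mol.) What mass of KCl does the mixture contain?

0.6108 g

n(AgNO3) = 0.03553 × 0.3787 = 0.01346 mol
Let x = n(KCl), y = n(KBr).
Titrant: 1x + 1y = 0.01346;  mass: 74.55x + 119.00y = 1.237
Solving, x = 8.193 × 10^-3 mol, y = 5.262 × 10^-3 mol
mass of KCl = 8.193 × 10^-3 × 74.55 = 0.6108 g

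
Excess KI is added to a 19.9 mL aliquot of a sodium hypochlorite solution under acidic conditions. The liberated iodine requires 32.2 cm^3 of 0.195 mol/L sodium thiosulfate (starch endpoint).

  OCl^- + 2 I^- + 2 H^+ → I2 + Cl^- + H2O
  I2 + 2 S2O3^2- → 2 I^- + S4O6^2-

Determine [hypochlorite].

n(S2O3^2-) = 0.0322 × 0.195 = 6.28 × 10^-3 mol
n(I2) = n(S2O3^2-)/2 = 3.14 × 10^-3 mol
n(OCl^-) in the aliquot = 3.14 × 10^-3 mol (1:1 ratio)
[OCl^-] = 3.14 × 10^-3 / 0.0199 = 0.158 mol/L

0.158 mol/L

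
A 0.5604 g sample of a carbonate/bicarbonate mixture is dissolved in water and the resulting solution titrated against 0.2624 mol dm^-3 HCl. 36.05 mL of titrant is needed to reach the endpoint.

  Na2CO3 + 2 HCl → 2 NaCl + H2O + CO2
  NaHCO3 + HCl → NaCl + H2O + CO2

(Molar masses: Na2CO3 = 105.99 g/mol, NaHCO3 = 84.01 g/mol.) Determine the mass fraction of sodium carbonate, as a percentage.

71.44 %

n(HCl) = 0.03605 × 0.2624 = 9.460 × 10^-3 mol
Let x = n(Na2CO3), y = n(NaHCO3).
Titrant: 2x + 1y = 9.460 × 10^-3;  mass: 105.99x + 84.01y = 0.5604
Solving, x = 3.777 × 10^-3 mol, y = 1.905 × 10^-3 mol
mass of Na2CO3 = 3.777 × 10^-3 × 105.99 = 0.4003 g
% Na2CO3 = 0.4003 / 0.5604 × 100 = 71.44 %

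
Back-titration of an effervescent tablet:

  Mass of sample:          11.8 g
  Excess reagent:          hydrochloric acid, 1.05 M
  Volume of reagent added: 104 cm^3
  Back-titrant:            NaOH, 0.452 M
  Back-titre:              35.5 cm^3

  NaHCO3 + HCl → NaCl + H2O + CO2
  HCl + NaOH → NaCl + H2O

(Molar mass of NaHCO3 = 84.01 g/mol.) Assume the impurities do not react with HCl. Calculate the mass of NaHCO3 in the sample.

n(HCl) added = 0.104 × 1.05 = 0.109 mol
n(NaOH) used in back-titration = 0.0355 × 0.452 = 0.0160 mol
n(HCl) left over = 0.0160 mol (1:1 ratio)
n(HCl) consumed by analyte = 0.109 − 0.0160 = 0.0932 mol
n(NaHCO3) = 0.0932 mol (1:1 ratio)
mass of NaHCO3 = 0.0932 × 84.01 = 7.83 g

7.83 g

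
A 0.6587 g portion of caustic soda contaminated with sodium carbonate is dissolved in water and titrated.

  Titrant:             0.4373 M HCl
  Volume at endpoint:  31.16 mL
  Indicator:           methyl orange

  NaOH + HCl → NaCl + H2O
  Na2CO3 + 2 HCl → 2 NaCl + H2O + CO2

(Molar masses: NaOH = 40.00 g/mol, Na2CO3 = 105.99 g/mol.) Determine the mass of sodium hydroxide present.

n(HCl) = 0.03116 × 0.4373 = 0.01363 mol
Let x = n(NaOH), y = n(Na2CO3).
Titrant: 1x + 2y = 0.01363;  mass: 40.00x + 105.99y = 0.6587
Solving, x = 4.881 × 10^-3 mol, y = 4.373 × 10^-3 mol
mass of NaOH = 4.881 × 10^-3 × 40.00 = 0.1952 g

0.1952 g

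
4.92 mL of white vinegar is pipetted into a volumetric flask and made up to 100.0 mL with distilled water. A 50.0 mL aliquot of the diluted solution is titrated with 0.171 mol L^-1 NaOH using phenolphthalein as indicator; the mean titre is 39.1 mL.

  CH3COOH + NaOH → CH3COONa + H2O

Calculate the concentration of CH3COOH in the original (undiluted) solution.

n(NaOH) = 0.0391 × 0.171 = 6.69 × 10^-3 mol
n(CH3COOH) in the aliquot = 6.69 × 10^-3 mol (1:1 ratio)
[CH3COOH]_dilute = 6.69 × 10^-3 / 0.0500 = 0.134 mol/L
Dilution factor = 100.0 / 4.92 = 20.33
[CH3COOH]_stock = 0.134 × 20.33 = 2.72 mol/L

2.72 mol/L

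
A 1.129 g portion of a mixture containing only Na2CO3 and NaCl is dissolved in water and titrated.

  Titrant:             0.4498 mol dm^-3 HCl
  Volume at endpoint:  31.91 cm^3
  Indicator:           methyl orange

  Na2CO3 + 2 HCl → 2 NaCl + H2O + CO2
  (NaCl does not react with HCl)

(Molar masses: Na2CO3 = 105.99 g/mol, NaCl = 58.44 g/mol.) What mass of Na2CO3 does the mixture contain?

n(HCl) = 0.03191 × 0.4498 = 0.01435 mol
Let x = n(Na2CO3), y = n(NaCl).
Titrant: 2x = 0.01435;  mass: 105.99x + 58.44y = 1.129
Solving, x = 7.177 × 10^-3 mol, y = 6.303 × 10^-3 mol
mass of Na2CO3 = 7.177 × 10^-3 × 105.99 = 0.7606 g

0.7606 g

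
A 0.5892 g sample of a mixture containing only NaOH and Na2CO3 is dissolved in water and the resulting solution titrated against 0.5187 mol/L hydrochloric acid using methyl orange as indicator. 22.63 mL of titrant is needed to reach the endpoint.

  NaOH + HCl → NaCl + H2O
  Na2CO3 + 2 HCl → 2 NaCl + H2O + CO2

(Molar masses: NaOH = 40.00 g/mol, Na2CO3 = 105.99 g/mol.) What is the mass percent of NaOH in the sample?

17.17 %

n(HCl) = 0.02263 × 0.5187 = 0.01174 mol
Let x = n(NaOH), y = n(Na2CO3).
Titrant: 1x + 2y = 0.01174;  mass: 40.00x + 105.99y = 0.5892
Solving, x = 2.529 × 10^-3 mol, y = 4.605 × 10^-3 mol
mass of NaOH = 2.529 × 10^-3 × 40.00 = 0.1012 g
% NaOH = 0.1012 / 0.5892 × 100 = 17.17 %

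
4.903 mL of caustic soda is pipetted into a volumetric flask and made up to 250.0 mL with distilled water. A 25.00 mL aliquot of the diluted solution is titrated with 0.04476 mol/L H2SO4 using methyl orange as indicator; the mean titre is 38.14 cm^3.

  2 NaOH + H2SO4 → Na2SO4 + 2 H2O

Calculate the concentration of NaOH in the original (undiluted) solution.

6.964 mol/L

n(H2SO4) = 0.03814 × 0.04476 = 1.707 × 10^-3 mol
From the 2:1 ratio, n(NaOH) in the aliquot = 2/1 × 1.707 × 10^-3 = 3.414 × 10^-3 mol
[NaOH]_dilute = 3.414 × 10^-3 / 0.02500 = 0.1366 mol/L
Dilution factor = 250.0 / 4.903 = 50.99
[NaOH]_stock = 0.1366 × 50.99 = 6.964 mol/L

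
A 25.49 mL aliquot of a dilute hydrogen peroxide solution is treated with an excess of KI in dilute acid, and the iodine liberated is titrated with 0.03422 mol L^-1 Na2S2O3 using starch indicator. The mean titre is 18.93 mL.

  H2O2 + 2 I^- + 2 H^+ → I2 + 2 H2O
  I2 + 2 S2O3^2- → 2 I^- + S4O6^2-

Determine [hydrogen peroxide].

0.01271 mol/L

n(S2O3^2-) = 0.01893 × 0.03422 = 6.478 × 10^-4 mol
n(I2) = n(S2O3^2-)/2 = 3.239 × 10^-4 mol
n(H2O2) in the aliquot = 3.239 × 10^-4 mol (1:1 ratio)
[H2O2] = 3.239 × 10^-4 / 0.02549 = 0.01271 mol/L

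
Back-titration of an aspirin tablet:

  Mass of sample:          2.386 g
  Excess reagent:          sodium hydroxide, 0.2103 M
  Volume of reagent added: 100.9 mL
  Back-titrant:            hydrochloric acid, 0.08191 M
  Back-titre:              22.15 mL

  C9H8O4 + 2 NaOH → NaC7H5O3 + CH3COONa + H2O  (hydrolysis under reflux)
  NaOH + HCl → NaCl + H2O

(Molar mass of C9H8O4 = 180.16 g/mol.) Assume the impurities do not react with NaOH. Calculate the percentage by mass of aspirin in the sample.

n(NaOH) added = 0.1009 × 0.2103 = 0.02122 mol
n(HCl) used in back-titration = 0.02215 × 0.08191 = 1.814 × 10^-3 mol
n(NaOH) left over = 1.814 × 10^-3 mol (1:1 ratio)
n(NaOH) consumed by analyte = 0.02122 − 1.814 × 10^-3 = 0.01940 mol
From the 1:2 ratio, n(C9H8O4) = 1/2 × 0.01940 = 9.702 × 10^-3 mol
mass of C9H8O4 = 9.702 × 10^-3 × 180.16 = 1.748 g
% C9H8O4 = 1.748 / 2.386 × 100 = 73.26 %

73.26 %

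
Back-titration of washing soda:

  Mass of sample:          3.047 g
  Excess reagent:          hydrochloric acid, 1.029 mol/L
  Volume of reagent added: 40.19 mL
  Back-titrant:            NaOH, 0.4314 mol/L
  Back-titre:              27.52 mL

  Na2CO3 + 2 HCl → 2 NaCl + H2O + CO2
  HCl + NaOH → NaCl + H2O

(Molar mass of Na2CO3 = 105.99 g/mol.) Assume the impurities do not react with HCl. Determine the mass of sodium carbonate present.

n(HCl) added = 0.04019 × 1.029 = 0.04136 mol
n(NaOH) used in back-titration = 0.02752 × 0.4314 = 0.01187 mol
n(HCl) left over = 0.01187 mol (1:1 ratio)
n(HCl) consumed by analyte = 0.04136 − 0.01187 = 0.02948 mol
From the 1:2 ratio, n(Na2CO3) = 1/2 × 0.02948 = 0.01474 mol
mass of Na2CO3 = 0.01474 × 105.99 = 1.562 g

1.562 g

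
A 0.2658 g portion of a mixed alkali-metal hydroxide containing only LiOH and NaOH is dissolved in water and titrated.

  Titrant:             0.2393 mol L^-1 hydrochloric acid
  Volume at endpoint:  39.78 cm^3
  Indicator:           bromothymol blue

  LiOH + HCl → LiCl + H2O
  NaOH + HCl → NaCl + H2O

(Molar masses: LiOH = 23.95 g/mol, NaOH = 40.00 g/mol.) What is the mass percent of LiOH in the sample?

64.55 %

n(HCl) = 0.03978 × 0.2393 = 9.519 × 10^-3 mol
Let x = n(LiOH), y = n(NaOH).
Titrant: 1x + 1y = 9.519 × 10^-3;  mass: 23.95x + 40.00y = 0.2658
Solving, x = 7.163 × 10^-3 mol, y = 2.356 × 10^-3 mol
mass of LiOH = 7.163 × 10^-3 × 23.95 = 0.1716 g
% LiOH = 0.1716 / 0.2658 × 100 = 64.55 %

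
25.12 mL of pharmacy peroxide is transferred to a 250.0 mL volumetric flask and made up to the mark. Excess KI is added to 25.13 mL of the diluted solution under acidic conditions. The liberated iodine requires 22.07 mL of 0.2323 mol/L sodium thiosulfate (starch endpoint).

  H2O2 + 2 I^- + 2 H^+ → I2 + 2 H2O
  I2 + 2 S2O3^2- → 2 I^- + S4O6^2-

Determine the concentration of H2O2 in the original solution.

n(S2O3^2-) = 0.02207 × 0.2323 = 5.127 × 10^-3 mol
n(I2) = n(S2O3^2-)/2 = 2.563 × 10^-3 mol
n(H2O2) in the aliquot = 2.563 × 10^-3 mol (1:1 ratio)
[H2O2]_dilute = 2.563 × 10^-3 / 0.02513 = 0.1020 mol/L
[H2O2]_original = 0.1020 × 250.0/25.12 = 1.015 mol/L

1.015 mol/L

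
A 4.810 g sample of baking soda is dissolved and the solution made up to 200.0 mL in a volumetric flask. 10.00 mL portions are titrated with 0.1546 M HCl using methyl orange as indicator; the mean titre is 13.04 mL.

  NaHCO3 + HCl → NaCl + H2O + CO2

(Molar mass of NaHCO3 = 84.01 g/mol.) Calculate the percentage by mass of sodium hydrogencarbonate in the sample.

70.42 %

n(HCl) per titration = 0.01304 × 0.1546 = 2.016 × 10^-3 mol
n(NaHCO3) in each aliquot = 2.016 × 10^-3 mol (1:1 ratio)
n(NaHCO3) in the whole flask = 2.016 × 10^-3 × 200.0/10.00 = 0.04032 mol
mass of NaHCO3 = 0.04032 × 84.01 = 3.387 g
% NaHCO3 = 3.387 / 4.810 × 100 = 70.42 %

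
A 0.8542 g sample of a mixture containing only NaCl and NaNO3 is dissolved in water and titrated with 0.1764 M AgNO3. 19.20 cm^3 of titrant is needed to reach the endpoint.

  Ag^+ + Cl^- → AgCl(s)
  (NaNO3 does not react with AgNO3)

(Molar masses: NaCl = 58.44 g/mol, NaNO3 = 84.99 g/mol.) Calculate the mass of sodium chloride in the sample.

0.1979 g

n(AgNO3) = 0.01920 × 0.1764 = 3.387 × 10^-3 mol
Let x = n(NaCl), y = n(NaNO3).
Titrant: 1x = 3.387 × 10^-3;  mass: 58.44x + 84.99y = 0.8542
Solving, x = 3.387 × 10^-3 mol, y = 7.722 × 10^-3 mol
mass of NaCl = 3.387 × 10^-3 × 58.44 = 0.1979 g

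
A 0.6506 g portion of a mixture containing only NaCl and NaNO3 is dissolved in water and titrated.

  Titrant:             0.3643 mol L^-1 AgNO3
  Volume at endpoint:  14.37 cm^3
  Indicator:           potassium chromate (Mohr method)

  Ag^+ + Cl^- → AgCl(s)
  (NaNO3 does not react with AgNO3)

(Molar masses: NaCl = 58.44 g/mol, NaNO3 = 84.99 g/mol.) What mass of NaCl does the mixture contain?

n(AgNO3) = 0.01437 × 0.3643 = 5.235 × 10^-3 mol
Let x = n(NaCl), y = n(NaNO3).
Titrant: 1x = 5.235 × 10^-3;  mass: 58.44x + 84.99y = 0.6506
Solving, x = 5.235 × 10^-3 mol, y = 4.055 × 10^-3 mol
mass of NaCl = 5.235 × 10^-3 × 58.44 = 0.3059 g

0.3059 g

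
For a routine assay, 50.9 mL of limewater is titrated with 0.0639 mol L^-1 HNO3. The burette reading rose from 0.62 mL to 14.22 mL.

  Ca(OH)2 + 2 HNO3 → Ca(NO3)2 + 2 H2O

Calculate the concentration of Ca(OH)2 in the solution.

0.00854 mol/L

n(HNO3) = 0.0136 L × 0.0639 mol/L = 8.69 × 10^-4 mol
From the 1:2 mole ratio, n(Ca(OH)2) = 1/2 × 8.69 × 10^-4 = 4.35 × 10^-4 mol
[Ca(OH)2] = 4.35 × 10^-4 mol / 0.0509 L = 0.00854 mol/L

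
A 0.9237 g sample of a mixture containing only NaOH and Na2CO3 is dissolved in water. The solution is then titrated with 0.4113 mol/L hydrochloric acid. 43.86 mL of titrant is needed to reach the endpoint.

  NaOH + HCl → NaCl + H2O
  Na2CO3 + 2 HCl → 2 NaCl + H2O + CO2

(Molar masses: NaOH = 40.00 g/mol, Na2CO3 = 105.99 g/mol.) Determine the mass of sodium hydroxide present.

0.09945 g

n(HCl) = 0.04386 × 0.4113 = 0.01804 mol
Let x = n(NaOH), y = n(Na2CO3).
Titrant: 1x + 2y = 0.01804;  mass: 40.00x + 105.99y = 0.9237
Solving, x = 2.486 × 10^-3 mol, y = 7.777 × 10^-3 mol
mass of NaOH = 2.486 × 10^-3 × 40.00 = 0.09945 g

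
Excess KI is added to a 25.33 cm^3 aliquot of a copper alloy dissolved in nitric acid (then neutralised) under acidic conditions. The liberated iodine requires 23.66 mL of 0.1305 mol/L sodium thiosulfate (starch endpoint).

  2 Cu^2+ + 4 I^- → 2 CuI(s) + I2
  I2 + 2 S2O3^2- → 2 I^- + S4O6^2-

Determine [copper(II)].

0.1219 mol/L

n(S2O3^2-) = 0.02366 × 0.1305 = 3.088 × 10^-3 mol
n(I2) = n(S2O3^2-)/2 = 1.544 × 10^-3 mol
From the 2:1 ratio, n(Cu2+) in the aliquot = 2/1 × 1.544 × 10^-3 = 3.088 × 10^-3 mol
[Cu2+] = 3.088 × 10^-3 / 0.02533 = 0.1219 mol/L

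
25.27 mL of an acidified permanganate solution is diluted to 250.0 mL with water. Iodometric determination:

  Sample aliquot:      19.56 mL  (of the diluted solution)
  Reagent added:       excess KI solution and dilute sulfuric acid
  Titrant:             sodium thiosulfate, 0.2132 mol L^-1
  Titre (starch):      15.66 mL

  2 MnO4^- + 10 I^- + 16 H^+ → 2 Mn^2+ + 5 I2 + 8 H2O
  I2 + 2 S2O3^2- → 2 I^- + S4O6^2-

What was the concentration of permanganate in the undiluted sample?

0.3377 mol/L

n(S2O3^2-) = 0.01566 × 0.2132 = 3.339 × 10^-3 mol
n(I2) = n(S2O3^2-)/2 = 1.669 × 10^-3 mol
From the 2:5 ratio, n(MnO4^-) in the aliquot = 2/5 × 1.669 × 10^-3 = 6.677 × 10^-4 mol
[MnO4^-]_dilute = 6.677 × 10^-4 / 0.01956 = 0.03414 mol/L
[MnO4^-]_original = 0.03414 × 250.0/25.27 = 0.3377 mol/L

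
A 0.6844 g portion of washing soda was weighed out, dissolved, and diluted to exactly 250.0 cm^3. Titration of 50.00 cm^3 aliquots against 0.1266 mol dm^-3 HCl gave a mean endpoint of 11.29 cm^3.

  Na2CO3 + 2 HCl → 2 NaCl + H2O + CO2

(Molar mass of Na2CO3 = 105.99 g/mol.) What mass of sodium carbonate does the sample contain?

n(HCl) per titration = 0.01129 × 0.1266 = 1.429 × 10^-3 mol
From the 1:2 ratio, n(Na2CO3) in each aliquot = 1/2 × 1.429 × 10^-3 = 7.147 × 10^-4 mol
n(Na2CO3) in the whole flask = 7.147 × 10^-4 × 250.0/50.00 = 3.573 × 10^-3 mol
mass of Na2CO3 = 3.573 × 10^-3 × 105.99 = 0.3787 g

0.3787 g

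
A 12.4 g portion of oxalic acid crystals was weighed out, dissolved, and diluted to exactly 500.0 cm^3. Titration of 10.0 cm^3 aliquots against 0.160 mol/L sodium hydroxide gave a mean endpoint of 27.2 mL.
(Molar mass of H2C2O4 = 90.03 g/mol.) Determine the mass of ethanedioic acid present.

9.80 g

H2C2O4 + 2 NaOH → Na2C2O4 + 2 H2O
n(NaOH) per titration = 0.0272 × 0.160 = 4.35 × 10^-3 mol
From the 1:2 ratio, n(H2C2O4) in each aliquot = 1/2 × 4.35 × 10^-3 = 2.18 × 10^-3 mol
n(H2C2O4) in the whole flask = 2.18 × 10^-3 × 500.0/10.0 = 0.109 mol
mass of H2C2O4 = 0.109 × 90.03 = 9.80 g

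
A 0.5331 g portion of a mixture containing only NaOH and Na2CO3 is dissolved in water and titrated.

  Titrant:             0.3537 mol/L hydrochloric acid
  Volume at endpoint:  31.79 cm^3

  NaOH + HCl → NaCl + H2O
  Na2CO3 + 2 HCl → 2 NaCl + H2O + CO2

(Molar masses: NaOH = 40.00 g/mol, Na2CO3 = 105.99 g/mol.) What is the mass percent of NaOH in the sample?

36.25 %

n(HCl) = 0.03179 × 0.3537 = 0.01124 mol
Let x = n(NaOH), y = n(Na2CO3).
Titrant: 1x + 2y = 0.01124;  mass: 40.00x + 105.99y = 0.5331
Solving, x = 4.831 × 10^-3 mol, y = 3.206 × 10^-3 mol
mass of NaOH = 4.831 × 10^-3 × 40.00 = 0.1933 g
% NaOH = 0.1933 / 0.5331 × 100 = 36.25 %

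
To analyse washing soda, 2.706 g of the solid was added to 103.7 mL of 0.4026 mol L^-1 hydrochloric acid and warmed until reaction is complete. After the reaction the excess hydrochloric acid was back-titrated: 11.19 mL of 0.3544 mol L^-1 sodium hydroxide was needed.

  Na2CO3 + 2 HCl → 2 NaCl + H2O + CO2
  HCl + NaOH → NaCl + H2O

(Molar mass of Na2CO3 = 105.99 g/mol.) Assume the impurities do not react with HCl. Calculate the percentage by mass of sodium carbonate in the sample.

n(HCl) added = 0.1037 × 0.4026 = 0.04175 mol
n(NaOH) used in back-titration = 0.01119 × 0.3544 = 3.966 × 10^-3 mol
n(HCl) left over = 3.966 × 10^-3 mol (1:1 ratio)
n(HCl) consumed by analyte = 0.04175 − 3.966 × 10^-3 = 0.03778 mol
From the 1:2 ratio, n(Na2CO3) = 1/2 × 0.03778 = 0.01889 mol
mass of Na2CO3 = 0.01889 × 105.99 = 2.002 g
% Na2CO3 = 2.002 / 2.706 × 100 = 74.00 %

74.00 %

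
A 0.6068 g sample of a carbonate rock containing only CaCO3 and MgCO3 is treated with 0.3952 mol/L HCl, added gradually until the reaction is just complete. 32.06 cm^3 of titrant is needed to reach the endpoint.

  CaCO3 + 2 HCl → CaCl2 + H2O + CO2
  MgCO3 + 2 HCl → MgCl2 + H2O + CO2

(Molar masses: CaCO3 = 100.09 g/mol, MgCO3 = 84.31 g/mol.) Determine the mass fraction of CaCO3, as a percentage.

n(HCl) = 0.03206 × 0.3952 = 0.01267 mol
Let x = n(CaCO3), y = n(MgCO3).
Titrant: 2x + 2y = 0.01267;  mass: 100.09x + 84.31y = 0.6068
Solving, x = 4.607 × 10^-3 mol, y = 1.729 × 10^-3 mol
mass of CaCO3 = 4.607 × 10^-3 × 100.09 = 0.4611 g
% CaCO3 = 0.4611 / 0.6068 × 100 = 75.98 %

75.98 %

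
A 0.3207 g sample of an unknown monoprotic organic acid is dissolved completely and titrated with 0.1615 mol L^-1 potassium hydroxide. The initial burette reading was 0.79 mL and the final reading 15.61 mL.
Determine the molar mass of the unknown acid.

n(KOH) = 0.01482 L × 0.1615 mol/L = 2.393 × 10^-3 mol
n(HA) = 2.393 × 10^-3 mol (1:1 ratio)
M = m / n = 0.3207 g / 2.393 × 10^-3 mol = 134.0 g/mol

134.0 g/mol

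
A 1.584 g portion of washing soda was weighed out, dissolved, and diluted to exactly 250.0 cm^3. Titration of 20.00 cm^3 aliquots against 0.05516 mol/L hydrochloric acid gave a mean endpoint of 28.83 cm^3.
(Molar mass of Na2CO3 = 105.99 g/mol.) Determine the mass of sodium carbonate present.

Na2CO3 + 2 HCl → 2 NaCl + H2O + CO2
n(HCl) per titration = 0.02883 × 0.05516 = 1.590 × 10^-3 mol
From the 1:2 ratio, n(Na2CO3) in each aliquot = 1/2 × 1.590 × 10^-3 = 7.951 × 10^-4 mol
n(Na2CO3) in the whole flask = 7.951 × 10^-4 × 250.0/20.00 = 9.939 × 10^-3 mol
mass of Na2CO3 = 9.939 × 10^-3 × 105.99 = 1.053 g

1.053 g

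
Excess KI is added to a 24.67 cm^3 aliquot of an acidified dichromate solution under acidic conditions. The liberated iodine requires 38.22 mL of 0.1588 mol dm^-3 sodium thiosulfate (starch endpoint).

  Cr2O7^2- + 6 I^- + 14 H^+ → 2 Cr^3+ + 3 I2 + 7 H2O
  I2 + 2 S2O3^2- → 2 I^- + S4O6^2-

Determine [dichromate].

n(S2O3^2-) = 0.03822 × 0.1588 = 6.069 × 10^-3 mol
n(I2) = n(S2O3^2-)/2 = 3.035 × 10^-3 mol
From the 1:3 ratio, n(Cr2O7^2-) in the aliquot = 1/3 × 3.035 × 10^-3 = 1.012 × 10^-3 mol
[Cr2O7^2-] = 1.012 × 10^-3 / 0.02467 = 0.04100 mol/L

0.04100 mol/L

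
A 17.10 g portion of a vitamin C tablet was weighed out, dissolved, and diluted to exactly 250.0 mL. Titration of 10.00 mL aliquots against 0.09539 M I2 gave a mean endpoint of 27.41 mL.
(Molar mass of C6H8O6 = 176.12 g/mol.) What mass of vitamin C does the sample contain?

11.51 g

C6H8O6 + I2 → C6H6O6 + 2 HI
n(I2) per titration = 0.02741 × 0.09539 = 2.615 × 10^-3 mol
n(C6H8O6) in each aliquot = 2.615 × 10^-3 mol (1:1 ratio)
n(C6H8O6) in the whole flask = 2.615 × 10^-3 × 250.0/10.00 = 0.06537 mol
mass of C6H8O6 = 0.06537 × 176.12 = 11.51 g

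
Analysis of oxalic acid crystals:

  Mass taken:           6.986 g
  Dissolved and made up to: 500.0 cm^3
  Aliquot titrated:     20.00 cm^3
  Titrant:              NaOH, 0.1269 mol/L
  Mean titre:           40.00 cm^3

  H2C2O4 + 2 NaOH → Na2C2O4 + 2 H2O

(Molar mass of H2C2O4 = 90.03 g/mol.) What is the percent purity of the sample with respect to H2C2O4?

n(NaOH) per titration = 0.04000 × 0.1269 = 5.076 × 10^-3 mol
From the 1:2 ratio, n(H2C2O4) in each aliquot = 1/2 × 5.076 × 10^-3 = 2.538 × 10^-3 mol
n(H2C2O4) in the whole flask = 2.538 × 10^-3 × 500.0/20.00 = 0.06345 mol
mass of H2C2O4 = 0.06345 × 90.03 = 5.712 g
% H2C2O4 = 5.712 / 6.986 × 100 = 81.77 %

81.77 %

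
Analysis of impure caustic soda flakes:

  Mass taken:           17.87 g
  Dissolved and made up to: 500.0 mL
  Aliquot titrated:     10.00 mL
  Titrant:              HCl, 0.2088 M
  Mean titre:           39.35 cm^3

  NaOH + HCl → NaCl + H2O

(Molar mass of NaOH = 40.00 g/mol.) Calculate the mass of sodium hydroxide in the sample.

n(HCl) per titration = 0.03935 × 0.2088 = 8.216 × 10^-3 mol
n(NaOH) in each aliquot = 8.216 × 10^-3 mol (1:1 ratio)
n(NaOH) in the whole flask = 8.216 × 10^-3 × 500.0/10.00 = 0.4108 mol
mass of NaOH = 0.4108 × 40.00 = 16.43 g

16.43 g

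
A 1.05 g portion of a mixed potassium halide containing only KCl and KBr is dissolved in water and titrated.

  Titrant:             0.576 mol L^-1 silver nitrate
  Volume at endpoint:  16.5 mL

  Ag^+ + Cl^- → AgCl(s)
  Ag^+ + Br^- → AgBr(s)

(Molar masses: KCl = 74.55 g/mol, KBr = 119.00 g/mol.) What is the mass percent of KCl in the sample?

12.9 %

n(AgNO3) = 0.0165 × 0.576 = 9.50 × 10^-3 mol
Let x = n(KCl), y = n(KBr).
Titrant: 1x + 1y = 9.50 × 10^-3;  mass: 74.55x + 119.00y = 1.05
Solving, x = 1.82 × 10^-3 mol, y = 7.68 × 10^-3 mol
mass of KCl = 1.82 × 10^-3 × 74.55 = 0.136 g
% KCl = 0.136 / 1.05 × 100 = 12.9 %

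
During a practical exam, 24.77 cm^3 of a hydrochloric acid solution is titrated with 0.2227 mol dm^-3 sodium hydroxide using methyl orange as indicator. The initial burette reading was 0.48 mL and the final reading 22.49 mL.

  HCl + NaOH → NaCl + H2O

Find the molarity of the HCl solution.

0.1979 mol/L

n(NaOH) = 0.02201 L × 0.2227 mol/L = 4.902 × 10^-3 mol
n(HCl) = 4.902 × 10^-3 mol (1:1 mole ratio)
[HCl] = 4.902 × 10^-3 mol / 0.02477 L = 0.1979 mol/L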